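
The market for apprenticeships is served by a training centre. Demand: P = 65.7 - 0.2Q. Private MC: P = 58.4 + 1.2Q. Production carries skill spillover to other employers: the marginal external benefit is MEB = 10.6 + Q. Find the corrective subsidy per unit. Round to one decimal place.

Social marginal cost = private MC − MEB = 47.8 + 0.2Q.
Set SMC = demand: 47.8 + 0.2Q = 65.7 - 0.2Q → Q* = 44.7500.
The Pigouvian subsidy equals MEB at Q*: 10.6 + 1.0×44.7500 = 55.3500.

subsidy = 55.4 per unit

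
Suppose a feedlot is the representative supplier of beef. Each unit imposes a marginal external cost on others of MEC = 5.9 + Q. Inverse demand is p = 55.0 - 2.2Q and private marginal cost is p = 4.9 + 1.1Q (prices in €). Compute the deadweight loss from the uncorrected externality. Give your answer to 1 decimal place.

Market equilibrium (private): 4.9 + 1.1Q = 55.0 - 2.2Q → Q_m = 15.1818.
Social marginal cost = private MC + MEC = 10.8 + 2.1Q.
Set SMC = demand: 10.8 + 2.1Q = 55.0 - 2.2Q → Q* = 10.2791.
The loss is the area between SMC and demand from Q* to Q_m; with linear curves that's a triangle of height MEC(Q_m).
DWL = ½ × 4.9027 × 21.0818 = 51.6789.

DWL = €51.7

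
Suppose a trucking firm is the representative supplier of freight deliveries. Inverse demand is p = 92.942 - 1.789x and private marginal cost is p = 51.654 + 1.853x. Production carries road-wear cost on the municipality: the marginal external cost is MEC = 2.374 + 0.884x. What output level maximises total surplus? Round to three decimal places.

Social marginal cost = private MC + MEC = 54.028 + 2.737x.
Set SMC = demand: 54.028 + 2.737x = 92.942 - 1.789x → x* = 8.5979.

x* = 8.598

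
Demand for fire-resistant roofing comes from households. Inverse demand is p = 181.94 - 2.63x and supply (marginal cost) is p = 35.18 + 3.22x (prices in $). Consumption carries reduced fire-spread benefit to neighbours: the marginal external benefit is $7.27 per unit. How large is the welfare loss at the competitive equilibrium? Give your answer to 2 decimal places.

DWL = $4.52

Market equilibrium (private): 35.18 + 3.22x = 181.94 - 2.63x → x_m = 25.0872.
Social marginal benefit = demand + MEB = 189.21 - 2.63x.
Set SMB = MC: 189.21 - 2.63x = 35.18 + 3.22x → x* = 26.3299.
The welfare-loss triangle has base |x_m − x*| and height MEB(x_m) (the vertical gap between SMB and MC is zero at x* and MEB at x_m).
DWL = ½ × 1.2427 × 7.2700 = 4.5172.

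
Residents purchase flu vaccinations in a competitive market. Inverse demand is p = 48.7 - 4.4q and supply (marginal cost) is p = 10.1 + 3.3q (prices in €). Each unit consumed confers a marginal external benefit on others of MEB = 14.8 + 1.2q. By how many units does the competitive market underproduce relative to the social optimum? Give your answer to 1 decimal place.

3.2 units

Market equilibrium (private): 10.1 + 3.3q = 48.7 - 4.4q → q_m = 5.0130.
Social marginal benefit = demand + MEB = 63.5 - 3.2q.
Set SMB = MC: 63.5 - 3.2q = 10.1 + 3.3q → q* = 8.2154.
Gap = |5.0130 − 8.2154| = 3.2024.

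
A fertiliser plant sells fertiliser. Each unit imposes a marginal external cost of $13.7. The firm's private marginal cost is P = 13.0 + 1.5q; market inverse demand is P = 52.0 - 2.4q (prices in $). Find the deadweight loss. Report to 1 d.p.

Market equilibrium (private): 13.0 + 1.5q = 52.0 - 2.4q → q_m = 10.0000.
Social marginal cost = private MC + MEC = 26.7 + 1.5q.
Set SMC = demand: 26.7 + 1.5q = 52.0 - 2.4q → q* = 6.4872.
Height of the DWL triangle at q_m is SMC(q_m) − demand(q_m) = MEC(q_m) = 13.7000.
DWL = ½ × 3.5128 × 13.7000 = 24.0627.

DWL = $24.1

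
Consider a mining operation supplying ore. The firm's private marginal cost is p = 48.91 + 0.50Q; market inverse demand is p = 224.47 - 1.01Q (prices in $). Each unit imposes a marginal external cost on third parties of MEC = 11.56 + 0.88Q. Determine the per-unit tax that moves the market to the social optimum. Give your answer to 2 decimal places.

tax = $71.94 per unit

Social marginal cost = private MC + MEC = 60.47 + 1.38Q.
Set SMC = demand: 60.47 + 1.38Q = 224.47 - 1.01Q → Q* = 68.6192.
The Pigouvian tax equals MEC at Q*: 11.56 + 0.88×68.6192 = 71.9449.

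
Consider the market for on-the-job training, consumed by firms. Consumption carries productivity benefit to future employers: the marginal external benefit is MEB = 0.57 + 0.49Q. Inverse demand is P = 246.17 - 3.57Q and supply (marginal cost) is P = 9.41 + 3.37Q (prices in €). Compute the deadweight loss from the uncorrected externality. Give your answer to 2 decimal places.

DWL = €23.16

Market equilibrium (private): 9.41 + 3.37Q = 246.17 - 3.57Q → Q_m = 34.1153.
Social marginal benefit = demand + MEB = 246.74 - 3.08Q.
Set SMB = MC: 246.74 - 3.08Q = 9.41 + 3.37Q → Q* = 36.7953.
The welfare-loss triangle has base |Q_m − Q*| and height MEB(Q_m) (the vertical gap between SMB and MC is zero at Q* and MEB at Q_m).
DWL = ½ × 2.6800 × 17.2865 = 23.1639.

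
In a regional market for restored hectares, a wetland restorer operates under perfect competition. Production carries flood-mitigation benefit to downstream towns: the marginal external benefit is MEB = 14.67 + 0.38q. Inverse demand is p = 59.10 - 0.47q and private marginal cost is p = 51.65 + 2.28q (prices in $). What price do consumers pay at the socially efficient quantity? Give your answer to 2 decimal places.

Social marginal cost = private MC − MEB = 36.98 + 1.90q.
Set SMC = demand: 36.98 + 1.90q = 59.10 - 0.47q → q* = 9.3333.
Consumer price on the demand curve at q*: 59.10 − 0.47×9.3333 = 54.7133.

P = $54.71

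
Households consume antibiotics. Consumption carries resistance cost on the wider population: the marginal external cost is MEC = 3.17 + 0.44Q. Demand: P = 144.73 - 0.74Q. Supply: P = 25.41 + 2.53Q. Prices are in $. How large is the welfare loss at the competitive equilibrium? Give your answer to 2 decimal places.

Market equilibrium (private): 25.41 + 2.53Q = 144.73 - 0.74Q → Q_m = 36.4893.
Social marginal benefit = demand − MEC = 141.56 - 1.18Q.
Set SMB = MC: 141.56 - 1.18Q = 25.41 + 2.53Q → Q* = 31.3073.
Height of the DWL triangle at Q_m is MC(Q_m) − SMB(Q_m) = MEC(Q_m) = 19.2253.
DWL = ½ × 5.1820 × 19.2253 = 49.8128.

DWL = $49.81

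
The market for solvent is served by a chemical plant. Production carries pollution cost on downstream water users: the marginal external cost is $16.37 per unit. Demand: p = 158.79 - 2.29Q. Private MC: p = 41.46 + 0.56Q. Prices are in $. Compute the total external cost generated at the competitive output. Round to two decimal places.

Market equilibrium (private): 41.46 + 0.56Q = 158.79 - 2.29Q → Q_m = 41.1684.
Total external cost = MEC × Q_m = 16.37 × 41.1684 = 673.9267.

$673.93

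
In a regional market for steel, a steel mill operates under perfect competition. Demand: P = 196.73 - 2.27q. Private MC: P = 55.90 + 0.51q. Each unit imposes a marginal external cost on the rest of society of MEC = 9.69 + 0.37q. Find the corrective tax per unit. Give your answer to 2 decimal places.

Social marginal cost = private MC + MEC = 65.59 + 0.88q.
Set SMC = demand: 65.59 + 0.88q = 196.73 - 2.27q → q* = 41.6317.
The Pigouvian tax equals MEC at q*: 9.69 + 0.37×41.6317 = 25.0937.

tax = 25.09 per unit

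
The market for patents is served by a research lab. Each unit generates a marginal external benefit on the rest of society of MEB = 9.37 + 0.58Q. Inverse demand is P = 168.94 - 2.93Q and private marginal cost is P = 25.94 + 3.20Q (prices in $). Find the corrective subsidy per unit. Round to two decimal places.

Social marginal cost = private MC − MEB = 16.57 + 2.62Q.
Set SMC = demand: 16.57 + 2.62Q = 168.94 - 2.93Q → Q* = 27.4541.
The Pigouvian subsidy equals MEB at Q*: 9.37 + 0.58×27.4541 = 25.2934.

subsidy = $25.29 per unit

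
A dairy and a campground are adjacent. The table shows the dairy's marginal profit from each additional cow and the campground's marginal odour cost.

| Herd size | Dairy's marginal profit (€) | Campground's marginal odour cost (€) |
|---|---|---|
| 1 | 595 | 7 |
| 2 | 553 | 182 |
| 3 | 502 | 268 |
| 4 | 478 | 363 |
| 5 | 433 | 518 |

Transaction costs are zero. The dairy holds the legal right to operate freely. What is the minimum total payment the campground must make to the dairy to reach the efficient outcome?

Left alone the dairy would choose level 5 (marginal profit stays positive).
Efficient level: k* = 4 (marginal profit ≥ marginal odour cost through 4).
The campground must at least cover the dairy's forgone profit from cutting 5→4: 433 = 433.

€433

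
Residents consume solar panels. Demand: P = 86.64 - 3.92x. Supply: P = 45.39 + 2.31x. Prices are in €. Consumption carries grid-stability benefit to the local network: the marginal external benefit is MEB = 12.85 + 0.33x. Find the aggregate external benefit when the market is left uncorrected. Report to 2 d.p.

€92.32

Market equilibrium (private): 45.39 + 2.31x = 86.64 - 3.92x → x_m = 6.6212.
Total external benefit = ∫₀^{x_m} (12.85 + 0.33x) dx = 12.85×6.6212 + ½×0.33×6.6212² = 92.3161.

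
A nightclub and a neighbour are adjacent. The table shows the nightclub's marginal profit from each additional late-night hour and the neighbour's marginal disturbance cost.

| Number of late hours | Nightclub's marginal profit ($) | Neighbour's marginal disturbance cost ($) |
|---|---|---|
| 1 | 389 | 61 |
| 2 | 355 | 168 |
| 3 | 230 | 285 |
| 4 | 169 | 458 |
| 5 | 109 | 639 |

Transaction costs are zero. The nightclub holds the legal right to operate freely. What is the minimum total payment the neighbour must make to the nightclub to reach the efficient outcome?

Left alone the nightclub would choose level 5 (marginal profit stays positive).
Efficient level: k* = 2 (marginal profit ≥ marginal disturbance cost through 2).
The neighbour must at least cover the nightclub's forgone profit from cutting 5→2: 230 + 169 + 109 = 508.

$508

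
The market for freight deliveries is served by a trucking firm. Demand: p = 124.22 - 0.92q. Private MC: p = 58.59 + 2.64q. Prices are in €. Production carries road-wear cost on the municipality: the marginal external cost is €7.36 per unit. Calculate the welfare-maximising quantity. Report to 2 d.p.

Social marginal cost = private MC + MEC = 65.95 + 2.64q.
Set SMC = demand: 65.95 + 2.64q = 124.22 - 0.92q → q* = 16.3680.

q* = 16.37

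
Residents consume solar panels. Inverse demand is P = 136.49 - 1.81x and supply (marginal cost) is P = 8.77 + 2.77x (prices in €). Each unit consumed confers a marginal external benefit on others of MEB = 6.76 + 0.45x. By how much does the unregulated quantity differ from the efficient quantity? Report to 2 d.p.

Market equilibrium (private): 8.77 + 2.77x = 136.49 - 1.81x → x_m = 27.8865.
Social marginal benefit = demand + MEB = 143.25 - 1.36x.
Set SMB = MC: 143.25 - 1.36x = 8.77 + 2.77x → x* = 32.5617.
Gap = |27.8865 − 32.5617| = 4.6752.

4.68 units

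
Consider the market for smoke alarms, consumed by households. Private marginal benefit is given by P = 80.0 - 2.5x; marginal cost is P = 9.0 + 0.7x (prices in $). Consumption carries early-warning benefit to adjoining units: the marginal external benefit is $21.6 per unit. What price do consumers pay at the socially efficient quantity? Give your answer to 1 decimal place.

P = $7.7

Social marginal benefit = demand + MEB = 101.6 - 2.5x.
Set SMB = MC: 101.6 - 2.5x = 9.0 + 0.7x → x* = 28.9375.
Consumer price on the demand curve at x*: 80.0 − 2.5×28.9375 = 7.6563.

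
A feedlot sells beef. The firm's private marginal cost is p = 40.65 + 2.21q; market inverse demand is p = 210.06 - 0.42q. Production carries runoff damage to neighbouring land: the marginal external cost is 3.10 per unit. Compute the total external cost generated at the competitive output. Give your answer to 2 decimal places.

199.68

Market equilibrium (private): 40.65 + 2.21q = 210.06 - 0.42q → q_m = 64.4144.
Total external cost = MEC × q_m = 3.10 × 64.4144 = 199.6846.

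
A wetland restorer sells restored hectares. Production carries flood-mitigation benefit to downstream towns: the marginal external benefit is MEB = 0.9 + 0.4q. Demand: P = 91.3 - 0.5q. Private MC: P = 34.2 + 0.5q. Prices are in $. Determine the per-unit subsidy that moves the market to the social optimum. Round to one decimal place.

subsidy = $39.6 per unit

Social marginal cost = private MC − MEB = 33.3 + 0.1q.
Set SMC = demand: 33.3 + 0.1q = 91.3 - 0.5q → q* = 96.6667.
The Pigouvian subsidy equals MEB at q*: 0.9 + 0.4×96.6667 = 39.5667.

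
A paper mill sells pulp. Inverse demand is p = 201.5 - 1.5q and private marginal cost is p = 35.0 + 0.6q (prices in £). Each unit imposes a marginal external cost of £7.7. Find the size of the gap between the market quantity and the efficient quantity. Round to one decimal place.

Market equilibrium (private): 35.0 + 0.6q = 201.5 - 1.5q → q_m = 79.2857.
Social marginal cost = private MC + MEC = 42.7 + 0.6q.
Set SMC = demand: 42.7 + 0.6q = 201.5 - 1.5q → q* = 75.6190.
Gap = |79.2857 − 75.6190| = 3.6667.

3.7 units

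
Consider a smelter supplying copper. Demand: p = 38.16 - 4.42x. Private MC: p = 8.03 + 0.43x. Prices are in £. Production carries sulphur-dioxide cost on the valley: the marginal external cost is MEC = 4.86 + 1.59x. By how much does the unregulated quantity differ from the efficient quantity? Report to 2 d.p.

2.29 units

Market equilibrium (private): 8.03 + 0.43x = 38.16 - 4.42x → x_m = 6.2124.
Social marginal cost = private MC + MEC = 12.89 + 2.02x.
Set SMC = demand: 12.89 + 2.02x = 38.16 - 4.42x → x* = 3.9239.
Gap = |6.2124 − 3.9239| = 2.2885.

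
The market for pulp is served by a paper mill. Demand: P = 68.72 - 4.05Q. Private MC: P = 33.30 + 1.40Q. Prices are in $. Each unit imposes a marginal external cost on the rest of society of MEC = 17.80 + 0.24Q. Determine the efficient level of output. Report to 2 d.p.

Q* = 3.10

Social marginal cost = private MC + MEC = 51.10 + 1.64Q.
Set SMC = demand: 51.10 + 1.64Q = 68.72 - 4.05Q → Q* = 3.0967.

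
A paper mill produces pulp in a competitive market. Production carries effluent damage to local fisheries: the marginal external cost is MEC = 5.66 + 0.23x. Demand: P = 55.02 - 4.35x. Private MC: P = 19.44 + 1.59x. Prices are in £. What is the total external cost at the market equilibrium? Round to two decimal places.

£38.03

Market equilibrium (private): 19.44 + 1.59x = 55.02 - 4.35x → x_m = 5.9899.
Total external cost = ∫₀^{x_m} (5.66 + 0.23x) dx = 5.66×5.9899 + ½×0.23×5.9899² = 38.0289.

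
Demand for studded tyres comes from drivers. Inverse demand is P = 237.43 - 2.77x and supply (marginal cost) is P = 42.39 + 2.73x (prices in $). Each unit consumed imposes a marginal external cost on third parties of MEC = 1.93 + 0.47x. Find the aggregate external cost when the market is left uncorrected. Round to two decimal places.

Market equilibrium (private): 42.39 + 2.73x = 237.43 - 2.77x → x_m = 35.4618.
Total external cost = ∫₀^{x_m} (1.93 + 0.47x) dx = 1.93×35.4618 + ½×0.47×35.4618² = 363.9630.

$363.96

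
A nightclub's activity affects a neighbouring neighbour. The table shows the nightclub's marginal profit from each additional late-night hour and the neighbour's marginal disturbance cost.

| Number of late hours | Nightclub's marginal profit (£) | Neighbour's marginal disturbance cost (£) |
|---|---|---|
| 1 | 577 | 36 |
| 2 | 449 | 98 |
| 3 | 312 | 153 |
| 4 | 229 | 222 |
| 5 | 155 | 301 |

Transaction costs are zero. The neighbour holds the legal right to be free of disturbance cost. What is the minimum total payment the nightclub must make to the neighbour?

Efficient level: marginal profit ≥ marginal disturbance cost through level 4, so k* = 4.
With the neighbour holding the right, the nightclub must at least compensate total damage at k*: 36 + 98 + 153 + 222 = 509.

£509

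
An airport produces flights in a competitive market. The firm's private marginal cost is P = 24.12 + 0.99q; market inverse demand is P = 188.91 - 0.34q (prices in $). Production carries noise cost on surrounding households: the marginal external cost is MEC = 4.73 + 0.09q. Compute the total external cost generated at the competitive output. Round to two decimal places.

$1276.89

Market equilibrium (private): 24.12 + 0.99q = 188.91 - 0.34q → q_m = 123.9023.
Total external cost = ∫₀^{q_m} (4.73 + 0.09q) dq = 4.73×123.9023 + ½×0.09×123.9023² = 1276.8880.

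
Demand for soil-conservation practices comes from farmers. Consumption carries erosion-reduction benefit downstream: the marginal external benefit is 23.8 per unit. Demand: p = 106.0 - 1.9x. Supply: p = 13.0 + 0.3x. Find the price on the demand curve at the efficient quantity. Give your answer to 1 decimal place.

Social marginal benefit = demand + MEB = 129.8 - 1.9x.
Set SMB = MC: 129.8 - 1.9x = 13.0 + 0.3x → x* = 53.0909.
Consumer price on the demand curve at x*: 106.0 − 1.9×53.0909 = 5.1273.

P = 5.1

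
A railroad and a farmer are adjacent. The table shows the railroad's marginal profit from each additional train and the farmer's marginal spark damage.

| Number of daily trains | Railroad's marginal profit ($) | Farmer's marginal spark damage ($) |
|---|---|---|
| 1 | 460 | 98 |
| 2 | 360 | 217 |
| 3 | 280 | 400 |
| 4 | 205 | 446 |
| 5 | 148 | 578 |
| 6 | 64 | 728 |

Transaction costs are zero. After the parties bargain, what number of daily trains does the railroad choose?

Bargaining reaches the level where marginal profit last exceeds marginal spark damage.
That holds through level 2 (360 ≥ 217) but not at 3 (280 < 400).

2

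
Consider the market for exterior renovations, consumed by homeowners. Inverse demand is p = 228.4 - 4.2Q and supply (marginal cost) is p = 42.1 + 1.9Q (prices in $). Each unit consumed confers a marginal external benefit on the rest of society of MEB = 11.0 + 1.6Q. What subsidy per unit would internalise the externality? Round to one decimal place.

subsidy = $81.2 per unit

Social marginal benefit = demand + MEB = 239.4 - 2.6Q.
Set SMB = MC: 239.4 - 2.6Q = 42.1 + 1.9Q → Q* = 43.8444.
The Pigouvian subsidy equals MEB at Q*: 11.0 + 1.6×43.8444 = 81.1510.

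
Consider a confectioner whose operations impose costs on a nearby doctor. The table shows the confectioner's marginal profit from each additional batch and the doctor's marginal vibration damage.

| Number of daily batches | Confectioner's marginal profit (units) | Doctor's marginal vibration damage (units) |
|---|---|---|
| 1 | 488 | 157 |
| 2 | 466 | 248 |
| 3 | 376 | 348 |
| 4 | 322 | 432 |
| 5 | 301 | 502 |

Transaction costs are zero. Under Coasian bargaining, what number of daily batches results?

Bargaining reaches the level where marginal profit last exceeds marginal vibration damage.
That holds through level 3 (376 ≥ 348) but not at 4 (322 < 432).

3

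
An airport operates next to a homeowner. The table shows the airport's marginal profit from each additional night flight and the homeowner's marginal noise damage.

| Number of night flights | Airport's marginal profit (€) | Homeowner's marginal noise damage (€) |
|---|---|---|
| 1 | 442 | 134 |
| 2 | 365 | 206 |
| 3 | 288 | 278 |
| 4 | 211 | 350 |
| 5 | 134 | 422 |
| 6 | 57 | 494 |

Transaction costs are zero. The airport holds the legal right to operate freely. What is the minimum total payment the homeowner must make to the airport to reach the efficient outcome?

€402

Left alone the airport would choose level 6 (marginal profit stays positive).
Efficient level: k* = 3 (marginal profit ≥ marginal noise damage through 3).
The homeowner must at least cover the airport's forgone profit from cutting 6→3: 211 + 134 + 57 = 402.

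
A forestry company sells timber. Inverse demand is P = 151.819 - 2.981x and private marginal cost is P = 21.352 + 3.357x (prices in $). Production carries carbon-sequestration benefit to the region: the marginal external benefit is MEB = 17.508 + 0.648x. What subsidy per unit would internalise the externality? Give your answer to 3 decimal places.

Social marginal cost = private MC − MEB = 3.844 + 2.709x.
Set SMC = demand: 3.844 + 2.709x = 151.819 - 2.981x → x* = 26.0062.
The Pigouvian subsidy equals MEB at x*: 17.508 + 0.648×26.0062 = 34.3600.

subsidy = $34.360 per unit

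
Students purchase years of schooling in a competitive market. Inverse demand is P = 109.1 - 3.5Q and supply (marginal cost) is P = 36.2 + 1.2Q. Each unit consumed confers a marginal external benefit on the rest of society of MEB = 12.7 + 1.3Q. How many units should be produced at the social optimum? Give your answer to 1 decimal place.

Q* = 25.2

Social marginal benefit = demand + MEB = 121.8 - 2.2Q.
Set SMB = MC: 121.8 - 2.2Q = 36.2 + 1.2Q → Q* = 25.1765.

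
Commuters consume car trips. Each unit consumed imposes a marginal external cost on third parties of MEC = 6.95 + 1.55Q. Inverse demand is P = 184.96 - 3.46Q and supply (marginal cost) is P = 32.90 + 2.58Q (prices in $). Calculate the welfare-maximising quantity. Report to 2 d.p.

Social marginal benefit = demand − MEC = 178.01 - 5.01Q.
Set SMB = MC: 178.01 - 5.01Q = 32.90 + 2.58Q → Q* = 19.1186.

Q* = 19.12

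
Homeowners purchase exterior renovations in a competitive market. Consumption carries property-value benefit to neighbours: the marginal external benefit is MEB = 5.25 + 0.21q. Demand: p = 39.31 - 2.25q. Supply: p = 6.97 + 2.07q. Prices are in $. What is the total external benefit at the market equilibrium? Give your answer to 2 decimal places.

Market equilibrium (private): 6.97 + 2.07q = 39.31 - 2.25q → q_m = 7.4861.
Total external benefit = ∫₀^{q_m} (5.25 + 0.21q) dq = 5.25×7.4861 + ½×0.21×7.4861² = 45.1864.

$45.19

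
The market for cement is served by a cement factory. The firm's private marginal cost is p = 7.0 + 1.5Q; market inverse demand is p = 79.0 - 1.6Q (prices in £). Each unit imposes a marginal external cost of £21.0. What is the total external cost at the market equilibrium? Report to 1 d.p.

£487.7

Market equilibrium (private): 7.0 + 1.5Q = 79.0 - 1.6Q → Q_m = 23.2258.
Total external cost = MEC × Q_m = 21.0 × 23.2258 = 487.7418.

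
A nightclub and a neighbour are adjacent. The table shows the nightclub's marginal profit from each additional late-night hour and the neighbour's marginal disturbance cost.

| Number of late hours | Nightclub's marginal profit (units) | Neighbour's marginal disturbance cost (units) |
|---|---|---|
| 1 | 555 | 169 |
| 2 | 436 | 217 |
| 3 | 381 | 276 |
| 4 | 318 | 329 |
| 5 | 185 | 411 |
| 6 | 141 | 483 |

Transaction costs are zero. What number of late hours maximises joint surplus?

3

Bargaining reaches the level where marginal profit last exceeds marginal disturbance cost.
That holds through level 3 (381 ≥ 276) but not at 4 (318 < 329).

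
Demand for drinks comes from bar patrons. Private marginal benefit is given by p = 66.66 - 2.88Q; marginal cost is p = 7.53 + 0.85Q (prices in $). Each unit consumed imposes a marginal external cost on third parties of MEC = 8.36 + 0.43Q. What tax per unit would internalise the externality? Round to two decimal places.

Social marginal benefit = demand − MEC = 58.30 - 3.31Q.
Set SMB = MC: 58.30 - 3.31Q = 7.53 + 0.85Q → Q* = 12.2043.
The Pigouvian tax equals MEC at Q*: 8.36 + 0.43×12.2043 = 13.6078.

tax = $13.61 per unit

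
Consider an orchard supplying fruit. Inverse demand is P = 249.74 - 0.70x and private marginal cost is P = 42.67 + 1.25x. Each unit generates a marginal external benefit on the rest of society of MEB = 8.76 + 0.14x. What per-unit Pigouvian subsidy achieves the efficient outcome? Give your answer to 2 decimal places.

subsidy = 25.45 per unit

Social marginal cost = private MC − MEB = 33.91 + 1.11x.
Set SMC = demand: 33.91 + 1.11x = 249.74 - 0.70x → x* = 119.2431.
The Pigouvian subsidy equals MEB at x*: 8.76 + 0.14×119.2431 = 25.4540.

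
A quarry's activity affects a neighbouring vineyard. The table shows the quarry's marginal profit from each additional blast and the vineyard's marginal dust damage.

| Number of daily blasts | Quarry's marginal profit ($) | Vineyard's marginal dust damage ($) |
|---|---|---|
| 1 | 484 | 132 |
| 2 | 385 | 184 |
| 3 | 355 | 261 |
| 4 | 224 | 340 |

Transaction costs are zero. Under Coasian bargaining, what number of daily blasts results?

3

Bargaining reaches the level where marginal profit last exceeds marginal dust damage.
That holds through level 3 (355 ≥ 261) but not at 4 (224 < 340).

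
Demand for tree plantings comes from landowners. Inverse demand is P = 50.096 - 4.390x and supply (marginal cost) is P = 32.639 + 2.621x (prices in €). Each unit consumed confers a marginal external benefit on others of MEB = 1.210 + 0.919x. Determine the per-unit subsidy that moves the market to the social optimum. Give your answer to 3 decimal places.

subsidy = €4.026 per unit

Social marginal benefit = demand + MEB = 51.306 - 3.471x.
Set SMB = MC: 51.306 - 3.471x = 32.639 + 2.621x → x* = 3.0642.
The Pigouvian subsidy equals MEB at x*: 1.210 + 0.919×3.0642 = 4.0260.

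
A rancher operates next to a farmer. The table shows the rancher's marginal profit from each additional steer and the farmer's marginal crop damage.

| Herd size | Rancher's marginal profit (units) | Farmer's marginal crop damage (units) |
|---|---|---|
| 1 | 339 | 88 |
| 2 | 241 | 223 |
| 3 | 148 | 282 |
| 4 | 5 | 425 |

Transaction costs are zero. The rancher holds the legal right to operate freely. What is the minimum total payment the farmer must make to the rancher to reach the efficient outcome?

153

Left alone the rancher would choose level 4 (marginal profit stays positive).
Efficient level: k* = 2 (marginal profit ≥ marginal crop damage through 2).
The farmer must at least cover the rancher's forgone profit from cutting 4→2: 148 + 5 = 153.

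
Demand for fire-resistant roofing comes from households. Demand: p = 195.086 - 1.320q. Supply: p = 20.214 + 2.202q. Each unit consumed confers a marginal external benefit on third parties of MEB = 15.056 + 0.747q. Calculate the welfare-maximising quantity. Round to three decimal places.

Social marginal benefit = demand + MEB = 210.142 - 0.573q.
Set SMB = MC: 210.142 - 0.573q = 20.214 + 2.202q → q* = 68.4425.

q* = 68.443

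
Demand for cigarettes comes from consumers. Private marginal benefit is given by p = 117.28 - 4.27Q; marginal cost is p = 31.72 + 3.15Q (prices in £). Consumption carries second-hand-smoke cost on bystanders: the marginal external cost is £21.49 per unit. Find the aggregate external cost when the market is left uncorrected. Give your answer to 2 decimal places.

£247.80

Market equilibrium (private): 31.72 + 3.15Q = 117.28 - 4.27Q → Q_m = 11.5310.
Total external cost = MEC × Q_m = 21.49 × 11.5310 = 247.8012.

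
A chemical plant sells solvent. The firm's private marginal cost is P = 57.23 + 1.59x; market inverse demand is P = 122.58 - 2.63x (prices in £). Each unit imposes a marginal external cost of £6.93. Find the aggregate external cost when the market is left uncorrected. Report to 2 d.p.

£107.32

Market equilibrium (private): 57.23 + 1.59x = 122.58 - 2.63x → x_m = 15.4858.
Total external cost = MEC × x_m = 6.93 × 15.4858 = 107.3166.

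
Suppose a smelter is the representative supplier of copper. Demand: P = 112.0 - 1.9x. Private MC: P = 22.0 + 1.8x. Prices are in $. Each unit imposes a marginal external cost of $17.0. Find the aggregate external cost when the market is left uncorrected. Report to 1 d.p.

Market equilibrium (private): 22.0 + 1.8x = 112.0 - 1.9x → x_m = 24.3243.
Total external cost = MEC × x_m = 17.0 × 24.3243 = 413.5131.

$413.5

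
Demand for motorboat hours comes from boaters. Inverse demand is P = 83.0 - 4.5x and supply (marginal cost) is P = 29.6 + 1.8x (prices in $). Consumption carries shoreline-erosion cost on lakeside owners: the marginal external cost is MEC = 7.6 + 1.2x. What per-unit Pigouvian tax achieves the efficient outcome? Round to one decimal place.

tax = $14.9 per unit

Social marginal benefit = demand − MEC = 75.4 - 5.7x.
Set SMB = MC: 75.4 - 5.7x = 29.6 + 1.8x → x* = 6.1067.
The Pigouvian tax equals MEC at x*: 7.6 + 1.2×6.1067 = 14.9280.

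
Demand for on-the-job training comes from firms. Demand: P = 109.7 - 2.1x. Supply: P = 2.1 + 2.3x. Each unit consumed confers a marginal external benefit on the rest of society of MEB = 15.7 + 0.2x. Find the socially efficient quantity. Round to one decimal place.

Social marginal benefit = demand + MEB = 125.4 - 1.9x.
Set SMB = MC: 125.4 - 1.9x = 2.1 + 2.3x → x* = 29.3571.

x* = 29.4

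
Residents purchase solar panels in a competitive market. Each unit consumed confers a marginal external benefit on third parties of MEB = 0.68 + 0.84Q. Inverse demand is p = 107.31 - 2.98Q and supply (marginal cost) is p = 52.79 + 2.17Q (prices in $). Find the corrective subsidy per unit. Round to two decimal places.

Social marginal benefit = demand + MEB = 107.99 - 2.14Q.
Set SMB = MC: 107.99 - 2.14Q = 52.79 + 2.17Q → Q* = 12.8074.
The Pigouvian subsidy equals MEB at Q*: 0.68 + 0.84×12.8074 = 11.4382.

subsidy = $11.44 per unit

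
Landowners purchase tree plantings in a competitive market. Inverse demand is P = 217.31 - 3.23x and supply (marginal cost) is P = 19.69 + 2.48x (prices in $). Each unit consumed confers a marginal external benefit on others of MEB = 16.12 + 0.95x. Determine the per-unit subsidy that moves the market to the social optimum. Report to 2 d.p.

Social marginal benefit = demand + MEB = 233.43 - 2.28x.
Set SMB = MC: 233.43 - 2.28x = 19.69 + 2.48x → x* = 44.9034.
The Pigouvian subsidy equals MEB at x*: 16.12 + 0.95×44.9034 = 58.7782.

subsidy = $58.78 per unit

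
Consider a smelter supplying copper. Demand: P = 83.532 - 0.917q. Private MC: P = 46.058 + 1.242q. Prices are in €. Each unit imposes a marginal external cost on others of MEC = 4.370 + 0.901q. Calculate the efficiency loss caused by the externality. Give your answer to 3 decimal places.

Market equilibrium (private): 46.058 + 1.242q = 83.532 - 0.917q → q_m = 17.3571.
Social marginal cost = private MC + MEC = 50.428 + 2.143q.
Set SMC = demand: 50.428 + 2.143q = 83.532 - 0.917q → q* = 10.8183.
The loss is the area between SMC and demand from q* to q_m; with linear curves that's a triangle of height MEC(q_m).
DWL = ½ × 6.5388 × 20.0088 = 65.4168.

DWL = €65.417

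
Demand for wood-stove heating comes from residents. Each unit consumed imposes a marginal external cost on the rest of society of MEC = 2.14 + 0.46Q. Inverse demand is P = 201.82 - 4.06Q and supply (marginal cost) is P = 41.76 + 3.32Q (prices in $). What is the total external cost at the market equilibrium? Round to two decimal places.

$154.60

Market equilibrium (private): 41.76 + 3.32Q = 201.82 - 4.06Q → Q_m = 21.6883.
Total external cost = ∫₀^{Q_m} (2.14 + 0.46Q) dQ = 2.14×21.6883 + ½×0.46×21.6883² = 154.6009.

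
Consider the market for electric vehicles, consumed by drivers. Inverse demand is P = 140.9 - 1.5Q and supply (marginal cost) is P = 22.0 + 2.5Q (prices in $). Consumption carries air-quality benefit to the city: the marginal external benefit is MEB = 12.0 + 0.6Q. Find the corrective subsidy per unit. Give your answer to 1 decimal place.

subsidy = $35.1 per unit

Social marginal benefit = demand + MEB = 152.9 - 0.9Q.
Set SMB = MC: 152.9 - 0.9Q = 22.0 + 2.5Q → Q* = 38.5000.
The Pigouvian subsidy equals MEB at Q*: 12.0 + 0.6×38.5000 = 35.1000.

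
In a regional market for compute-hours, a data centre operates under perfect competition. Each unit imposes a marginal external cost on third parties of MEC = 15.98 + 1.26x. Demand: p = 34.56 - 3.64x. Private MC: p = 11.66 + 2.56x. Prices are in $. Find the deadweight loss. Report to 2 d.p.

DWL = $28.54

Market equilibrium (private): 11.66 + 2.56x = 34.56 - 3.64x → x_m = 3.6935.
Social marginal cost = private MC + MEC = 27.64 + 3.82x.
Set SMC = demand: 27.64 + 3.82x = 34.56 - 3.64x → x* = 0.9276.
The welfare-loss triangle has base |x_m − x*| and height MEC(x_m) (the vertical gap between SMC and demand is zero at x* and MEC at x_m).
DWL = ½ × 2.7659 × 20.6339 = 28.5357.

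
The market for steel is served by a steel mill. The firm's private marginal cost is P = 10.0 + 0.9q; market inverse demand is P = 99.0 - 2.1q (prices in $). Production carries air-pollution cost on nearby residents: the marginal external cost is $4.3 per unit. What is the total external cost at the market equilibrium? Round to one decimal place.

$127.6

Market equilibrium (private): 10.0 + 0.9q = 99.0 - 2.1q → q_m = 29.6667.
Total external cost = MEC × q_m = 4.3 × 29.6667 = 127.5668.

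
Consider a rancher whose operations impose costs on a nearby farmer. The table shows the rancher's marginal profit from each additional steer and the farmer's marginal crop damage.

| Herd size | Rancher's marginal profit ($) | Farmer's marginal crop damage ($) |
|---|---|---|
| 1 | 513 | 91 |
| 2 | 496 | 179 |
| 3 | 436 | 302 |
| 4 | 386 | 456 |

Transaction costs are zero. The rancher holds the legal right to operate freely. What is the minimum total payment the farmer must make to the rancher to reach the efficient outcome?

$386

Left alone the rancher would choose level 4 (marginal profit stays positive).
Efficient level: k* = 3 (marginal profit ≥ marginal crop damage through 3).
The farmer must at least cover the rancher's forgone profit from cutting 4→3: 386 = 386.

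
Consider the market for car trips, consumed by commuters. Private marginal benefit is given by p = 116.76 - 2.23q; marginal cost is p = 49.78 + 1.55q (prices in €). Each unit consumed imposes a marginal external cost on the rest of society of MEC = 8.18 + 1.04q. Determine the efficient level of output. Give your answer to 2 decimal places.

Social marginal benefit = demand − MEC = 108.58 - 3.27q.
Set SMB = MC: 108.58 - 3.27q = 49.78 + 1.55q → q* = 12.1992.

q* = 12.20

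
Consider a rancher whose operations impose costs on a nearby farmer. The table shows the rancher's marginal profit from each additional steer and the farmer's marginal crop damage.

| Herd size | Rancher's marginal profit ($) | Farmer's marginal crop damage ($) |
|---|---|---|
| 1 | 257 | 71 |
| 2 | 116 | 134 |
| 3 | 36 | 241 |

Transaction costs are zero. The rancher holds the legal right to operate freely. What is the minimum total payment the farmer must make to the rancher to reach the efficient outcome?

Left alone the rancher would choose level 3 (marginal profit stays positive).
Efficient level: k* = 1 (marginal profit ≥ marginal crop damage through 1).
The farmer must at least cover the rancher's forgone profit from cutting 3→1: 116 + 36 = 152.

$152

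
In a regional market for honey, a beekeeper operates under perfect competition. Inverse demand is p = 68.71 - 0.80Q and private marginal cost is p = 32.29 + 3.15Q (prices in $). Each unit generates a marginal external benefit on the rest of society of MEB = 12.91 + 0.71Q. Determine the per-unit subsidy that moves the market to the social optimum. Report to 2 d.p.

Social marginal cost = private MC − MEB = 19.38 + 2.44Q.
Set SMC = demand: 19.38 + 2.44Q = 68.71 - 0.80Q → Q* = 15.2253.
The Pigouvian subsidy equals MEB at Q*: 12.91 + 0.71×15.2253 = 23.7200.

subsidy = $23.72 per unit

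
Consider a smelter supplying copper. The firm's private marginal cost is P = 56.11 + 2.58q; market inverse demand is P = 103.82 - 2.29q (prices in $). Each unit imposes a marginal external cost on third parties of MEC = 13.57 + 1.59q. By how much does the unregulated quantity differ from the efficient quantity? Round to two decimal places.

4.51 units

Market equilibrium (private): 56.11 + 2.58q = 103.82 - 2.29q → q_m = 9.7967.
Social marginal cost = private MC + MEC = 69.68 + 4.17q.
Set SMC = demand: 69.68 + 4.17q = 103.82 - 2.29q → q* = 5.2848.
Gap = |9.7967 − 5.2848| = 4.5119.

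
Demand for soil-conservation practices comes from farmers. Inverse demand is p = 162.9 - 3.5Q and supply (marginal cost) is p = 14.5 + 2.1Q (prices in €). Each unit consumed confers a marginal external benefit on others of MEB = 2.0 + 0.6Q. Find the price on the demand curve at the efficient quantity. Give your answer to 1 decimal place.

P = €57.6

Social marginal benefit = demand + MEB = 164.9 - 2.9Q.
Set SMB = MC: 164.9 - 2.9Q = 14.5 + 2.1Q → Q* = 30.0800.
Consumer price on the demand curve at Q*: 162.9 − 3.5×30.0800 = 57.6200.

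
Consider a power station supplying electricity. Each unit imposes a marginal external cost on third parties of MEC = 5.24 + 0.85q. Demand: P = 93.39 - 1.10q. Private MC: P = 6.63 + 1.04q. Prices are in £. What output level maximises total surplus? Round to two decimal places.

Social marginal cost = private MC + MEC = 11.87 + 1.89q.
Set SMC = demand: 11.87 + 1.89q = 93.39 - 1.10q → q* = 27.2642.

q* = 27.26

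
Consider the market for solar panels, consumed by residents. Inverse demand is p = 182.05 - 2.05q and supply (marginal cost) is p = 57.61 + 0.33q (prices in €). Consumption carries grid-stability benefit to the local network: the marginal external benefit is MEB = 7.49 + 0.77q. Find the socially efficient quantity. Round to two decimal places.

q* = 81.94

Social marginal benefit = demand + MEB = 189.54 - 1.28q.
Set SMB = MC: 189.54 - 1.28q = 57.61 + 0.33q → q* = 81.9441.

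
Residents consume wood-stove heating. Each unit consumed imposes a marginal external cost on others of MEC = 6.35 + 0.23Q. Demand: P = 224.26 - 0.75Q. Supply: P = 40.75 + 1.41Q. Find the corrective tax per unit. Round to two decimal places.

tax = 23.40 per unit

Social marginal benefit = demand − MEC = 217.91 - 0.98Q.
Set SMB = MC: 217.91 - 0.98Q = 40.75 + 1.41Q → Q* = 74.1255.
The Pigouvian tax equals MEC at Q*: 6.35 + 0.23×74.1255 = 23.3989.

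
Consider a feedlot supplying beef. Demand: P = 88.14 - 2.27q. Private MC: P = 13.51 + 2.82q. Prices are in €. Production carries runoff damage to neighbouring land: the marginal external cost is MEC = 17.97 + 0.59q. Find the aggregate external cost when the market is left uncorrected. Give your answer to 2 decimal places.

€326.90

Market equilibrium (private): 13.51 + 2.82q = 88.14 - 2.27q → q_m = 14.6621.
Total external cost = ∫₀^{q_m} (17.97 + 0.59q) dq = 17.97×14.6621 + ½×0.59×14.6621² = 326.8962.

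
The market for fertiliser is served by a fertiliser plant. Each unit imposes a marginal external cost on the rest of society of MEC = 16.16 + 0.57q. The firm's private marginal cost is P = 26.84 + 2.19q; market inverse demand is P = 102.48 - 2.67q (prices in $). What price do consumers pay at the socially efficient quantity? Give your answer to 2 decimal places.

Social marginal cost = private MC + MEC = 43.00 + 2.76q.
Set SMC = demand: 43.00 + 2.76q = 102.48 - 2.67q → q* = 10.9540.
Consumer price on the demand curve at q*: 102.48 − 2.67×10.9540 = 73.2328.

P = $73.23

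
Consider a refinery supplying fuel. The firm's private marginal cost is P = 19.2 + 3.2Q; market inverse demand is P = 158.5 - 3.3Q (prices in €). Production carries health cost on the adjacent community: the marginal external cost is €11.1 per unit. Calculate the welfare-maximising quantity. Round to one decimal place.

Social marginal cost = private MC + MEC = 30.3 + 3.2Q.
Set SMC = demand: 30.3 + 3.2Q = 158.5 - 3.3Q → Q* = 19.7231.

Q* = 19.7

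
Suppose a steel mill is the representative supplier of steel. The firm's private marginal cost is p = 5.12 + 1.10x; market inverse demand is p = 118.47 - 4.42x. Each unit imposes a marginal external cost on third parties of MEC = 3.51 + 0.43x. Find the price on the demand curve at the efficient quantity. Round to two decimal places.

P = 36.87

Social marginal cost = private MC + MEC = 8.63 + 1.53x.
Set SMC = demand: 8.63 + 1.53x = 118.47 - 4.42x → x* = 18.4605.
Consumer price on the demand curve at x*: 118.47 − 4.42×18.4605 = 36.8746.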